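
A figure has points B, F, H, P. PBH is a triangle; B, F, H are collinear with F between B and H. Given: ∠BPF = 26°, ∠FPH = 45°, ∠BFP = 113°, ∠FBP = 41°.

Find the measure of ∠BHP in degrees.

1. ∠HFP = 67°  [linear pair at F on BH]
2. ∠FHP = 68°  [△PFH]
3. ∠BHP = 68°  [F on ray HB]

∠BHP = 68°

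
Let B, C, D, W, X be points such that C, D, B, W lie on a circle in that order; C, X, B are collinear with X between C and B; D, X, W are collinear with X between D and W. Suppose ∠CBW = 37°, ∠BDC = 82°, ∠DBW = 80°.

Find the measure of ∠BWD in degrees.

1. ∠BWC = 98°  [cyclic CDBW, opposite ∠D+∠W]
2. ∠BCW = 45°  [△CBW]
3. ∠BDW = 45°  [same arc BW]
4. ∠BWD = 55°  [△DBW]

∠BWD = 55°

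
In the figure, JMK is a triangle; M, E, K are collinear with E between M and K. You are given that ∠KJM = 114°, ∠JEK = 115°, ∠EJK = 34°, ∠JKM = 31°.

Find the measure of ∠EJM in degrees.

∠EJM = 80°

1. ∠JMK = 35°  [△JMK]
2. ∠JEM = 65°  [linear pair at E on MK]
3. ∠EMJ = 35°  [E on ray MK]
4. ∠EJM = 80°  [△JME]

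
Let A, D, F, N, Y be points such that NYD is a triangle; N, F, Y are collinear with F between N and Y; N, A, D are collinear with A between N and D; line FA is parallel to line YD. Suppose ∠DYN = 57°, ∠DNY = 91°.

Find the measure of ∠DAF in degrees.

∠DAF = 148°

1. ∠NDY = 32°  [△NYD]
2. ∠FAN = 32°  [FA∥YD, corresponding at A]
3. ∠DAF = 148°  [linear pair at A on ND]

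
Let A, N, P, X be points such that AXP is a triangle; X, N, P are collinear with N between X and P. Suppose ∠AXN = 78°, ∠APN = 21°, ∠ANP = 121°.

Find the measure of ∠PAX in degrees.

1. ∠AXP = 78°  [N on ray XP]
2. ∠APX = 21°  [N on ray PX]
3. ∠PAX = 81°  [△AXP]

∠PAX = 81°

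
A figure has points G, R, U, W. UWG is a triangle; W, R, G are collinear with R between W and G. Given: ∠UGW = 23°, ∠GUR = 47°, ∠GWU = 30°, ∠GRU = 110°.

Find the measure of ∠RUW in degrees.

∠RUW = 80°

1. ∠RWU = 30°  [R on ray WG]
2. ∠URW = 70°  [linear pair at R on WG]
3. ∠RUW = 80°  [△UWR]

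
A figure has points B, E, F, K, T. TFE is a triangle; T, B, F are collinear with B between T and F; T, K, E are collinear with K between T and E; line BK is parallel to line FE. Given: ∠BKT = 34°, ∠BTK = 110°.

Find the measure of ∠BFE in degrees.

1. ∠KBT = 36°  [△TBK]
2. ∠FBK = 144°  [linear pair at B on TF]
3. ∠BFE = 36°  [BK∥FE, co-interior at F–B]

∠BFE = 36°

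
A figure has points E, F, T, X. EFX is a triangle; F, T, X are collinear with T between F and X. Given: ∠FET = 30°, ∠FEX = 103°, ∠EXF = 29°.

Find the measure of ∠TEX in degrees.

1. ∠EFX = 48°  [△EFX]
2. ∠EXT = 29°  [T on ray XF]
3. ∠EFT = 48°  [T on ray FX]
4. ∠ETF = 102°  [△EFT]
5. ∠ETX = 78°  [linear pair at T on FX]
6. ∠TEX = 73°  [△ETX]

∠TEX = 73°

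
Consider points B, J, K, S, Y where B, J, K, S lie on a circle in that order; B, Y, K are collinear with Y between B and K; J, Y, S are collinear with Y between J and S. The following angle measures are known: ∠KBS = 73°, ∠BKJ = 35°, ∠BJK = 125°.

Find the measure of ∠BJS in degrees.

∠BJS = 52°

1. ∠KJS = 73°  [same arc KS]
2. ∠JBK = 20°  [△BJK]
3. ∠JYK = 72°  [△JYK]
4. ∠BYJ = 108°  [linear pair at Y on BK]
5. ∠BJS = 52°  [△BYJ]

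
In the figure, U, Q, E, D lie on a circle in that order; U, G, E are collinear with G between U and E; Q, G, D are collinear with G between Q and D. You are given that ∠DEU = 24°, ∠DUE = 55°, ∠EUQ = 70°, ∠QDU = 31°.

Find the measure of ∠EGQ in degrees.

1. ∠DQE = 55°  [same arc ED]
2. ∠QEU = 31°  [same arc UQ]
3. ∠EGQ = 94°  [△QGE]

∠EGQ = 94°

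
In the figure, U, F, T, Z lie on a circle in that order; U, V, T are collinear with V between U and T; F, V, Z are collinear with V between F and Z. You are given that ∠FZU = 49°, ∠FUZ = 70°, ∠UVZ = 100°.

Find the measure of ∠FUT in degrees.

1. ∠FTU = 49°  [same arc UF]
2. ∠FTZ = 110°  [cyclic UFTZ, opposite ∠U+∠T]
3. ∠FVT = 100°  [vertical angles at V]
4. ∠TFZ = 31°  [△FVT]
5. ∠FZT = 39°  [△FTZ]
6. ∠FUT = 39°  [same arc FT]

∠FUT = 39°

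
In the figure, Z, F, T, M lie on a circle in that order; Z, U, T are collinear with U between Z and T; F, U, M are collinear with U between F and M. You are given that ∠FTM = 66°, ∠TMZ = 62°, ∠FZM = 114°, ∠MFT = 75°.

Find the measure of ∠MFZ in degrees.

∠MFZ = 43°

1. ∠MZT = 75°  [same arc TM]
2. ∠MTZ = 43°  [△ZTM]
3. ∠MFZ = 43°  [same arc ZM]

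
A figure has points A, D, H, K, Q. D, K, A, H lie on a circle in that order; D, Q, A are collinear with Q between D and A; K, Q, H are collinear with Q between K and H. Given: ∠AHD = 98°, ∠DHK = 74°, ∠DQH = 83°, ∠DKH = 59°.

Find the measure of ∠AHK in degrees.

1. ∠AQH = 97°  [linear pair at Q on DA]
2. ∠DAH = 59°  [same arc DH]
3. ∠AHK = 24°  [△AQH]

∠AHK = 24°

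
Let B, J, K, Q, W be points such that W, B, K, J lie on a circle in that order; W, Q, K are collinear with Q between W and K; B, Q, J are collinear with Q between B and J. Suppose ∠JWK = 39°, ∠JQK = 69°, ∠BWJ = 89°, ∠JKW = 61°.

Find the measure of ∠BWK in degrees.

∠BWK = 50°

1. ∠BQW = 69°  [vertical angles at Q]
2. ∠JBW = 61°  [same arc WJ]
3. ∠BWK = 50°  [△WQB]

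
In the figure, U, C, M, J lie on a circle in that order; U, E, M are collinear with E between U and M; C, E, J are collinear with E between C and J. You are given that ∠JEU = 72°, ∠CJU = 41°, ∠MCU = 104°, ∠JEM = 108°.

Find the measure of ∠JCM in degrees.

∠JCM = 67°

1. ∠CEM = 72°  [vertical angles at E]
2. ∠CMU = 41°  [same arc UC]
3. ∠JCM = 67°  [△CEM]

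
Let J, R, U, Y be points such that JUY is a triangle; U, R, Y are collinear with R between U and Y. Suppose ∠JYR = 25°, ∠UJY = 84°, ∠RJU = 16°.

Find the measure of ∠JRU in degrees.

1. ∠JYU = 25°  [R on ray YU]
2. ∠JUY = 71°  [△JUY]
3. ∠JUR = 71°  [R on ray UY]
4. ∠JRU = 93°  [△JUR]

∠JRU = 93°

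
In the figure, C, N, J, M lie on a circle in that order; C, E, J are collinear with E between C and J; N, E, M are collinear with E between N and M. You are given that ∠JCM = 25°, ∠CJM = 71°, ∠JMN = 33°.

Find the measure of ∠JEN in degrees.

1. ∠CNM = 71°  [same arc CM]
2. ∠JCN = 33°  [same arc NJ]
3. ∠CEN = 76°  [△CEN]
4. ∠JEN = 104°  [linear pair at E on CJ]

∠JEN = 104°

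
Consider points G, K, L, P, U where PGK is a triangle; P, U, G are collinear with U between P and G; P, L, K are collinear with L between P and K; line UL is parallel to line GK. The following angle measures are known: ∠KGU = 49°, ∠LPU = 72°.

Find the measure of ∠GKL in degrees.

1. ∠KGP = 49°  [U on ray GP]
2. ∠GPK = 72°  [U on PG, L on PK]
3. ∠GKP = 59°  [△PGK]
4. ∠GKL = 59°  [L on ray KP]

∠GKL = 59°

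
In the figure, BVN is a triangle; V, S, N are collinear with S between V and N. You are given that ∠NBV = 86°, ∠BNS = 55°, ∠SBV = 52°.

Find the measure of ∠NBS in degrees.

1. ∠BNV = 55°  [S on ray NV]
2. ∠BVN = 39°  [△BVN]
3. ∠BVS = 39°  [S on ray VN]
4. ∠BSV = 89°  [△BVS]
5. ∠BSN = 91°  [linear pair at S on VN]
6. ∠NBS = 34°  [△BSN]

∠NBS = 34°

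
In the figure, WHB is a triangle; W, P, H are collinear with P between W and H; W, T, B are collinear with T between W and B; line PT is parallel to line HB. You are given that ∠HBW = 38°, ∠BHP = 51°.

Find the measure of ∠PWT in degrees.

1. ∠BHW = 51°  [P on ray HW]
2. ∠BWH = 91°  [△WHB]
3. ∠PWT = 91°  [P on WH, T on WB]

∠PWT = 91°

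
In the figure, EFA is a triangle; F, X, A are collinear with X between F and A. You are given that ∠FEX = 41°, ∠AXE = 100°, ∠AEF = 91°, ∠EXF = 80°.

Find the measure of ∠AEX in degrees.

1. ∠EFX = 59°  [△EFX]
2. ∠AFE = 59°  [X on ray FA]
3. ∠EAF = 30°  [△EFA]
4. ∠EAX = 30°  [X on ray AF]
5. ∠AEX = 50°  [△EXA]

∠AEX = 50°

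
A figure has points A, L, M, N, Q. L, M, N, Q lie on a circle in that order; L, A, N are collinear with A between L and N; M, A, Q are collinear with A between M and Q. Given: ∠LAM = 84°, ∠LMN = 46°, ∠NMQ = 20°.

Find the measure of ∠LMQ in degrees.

1. ∠LQN = 134°  [cyclic LMNQ, opposite ∠M+∠Q]
2. ∠NLQ = 20°  [same arc NQ]
3. ∠LNQ = 26°  [△LNQ]
4. ∠LMQ = 26°  [same arc LQ]

∠LMQ = 26°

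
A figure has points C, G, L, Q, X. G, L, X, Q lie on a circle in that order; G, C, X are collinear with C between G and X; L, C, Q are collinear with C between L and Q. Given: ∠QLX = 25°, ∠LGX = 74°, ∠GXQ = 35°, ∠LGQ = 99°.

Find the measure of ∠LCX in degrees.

1. ∠QGX = 25°  [same arc XQ]
2. ∠GLQ = 35°  [same arc GQ]
3. ∠GQL = 46°  [△GLQ]
4. ∠GCQ = 109°  [△GCQ]
5. ∠LCX = 109°  [vertical angles at C]

∠LCX = 109°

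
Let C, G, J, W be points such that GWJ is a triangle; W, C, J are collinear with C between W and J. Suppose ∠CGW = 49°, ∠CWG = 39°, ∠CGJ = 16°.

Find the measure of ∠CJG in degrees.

1. ∠GCW = 92°  [△GWC]
2. ∠GCJ = 88°  [linear pair at C on WJ]
3. ∠CJG = 76°  [△GCJ]

∠CJG = 76°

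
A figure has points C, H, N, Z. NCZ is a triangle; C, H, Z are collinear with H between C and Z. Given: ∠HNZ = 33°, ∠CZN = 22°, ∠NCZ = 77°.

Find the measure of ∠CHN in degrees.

1. ∠HZN = 22°  [H on ray ZC]
2. ∠NHZ = 125°  [△NHZ]
3. ∠CHN = 55°  [linear pair at H on CZ]

∠CHN = 55°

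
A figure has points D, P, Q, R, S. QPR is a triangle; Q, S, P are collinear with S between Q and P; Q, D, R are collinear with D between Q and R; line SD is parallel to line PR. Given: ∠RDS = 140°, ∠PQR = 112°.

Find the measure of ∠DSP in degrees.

1. ∠QDS = 40°  [linear pair at D on QR]
2. ∠DQS = 112°  [S on QP, D on QR]
3. ∠DSQ = 28°  [△QSD]
4. ∠DSP = 152°  [linear pair at S on QP]

∠DSP = 152°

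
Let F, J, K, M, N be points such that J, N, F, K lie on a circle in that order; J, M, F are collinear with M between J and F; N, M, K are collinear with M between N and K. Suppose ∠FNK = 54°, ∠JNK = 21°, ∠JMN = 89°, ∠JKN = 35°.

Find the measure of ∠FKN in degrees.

∠FKN = 70°

1. ∠JFK = 21°  [same arc JK]
2. ∠FMK = 89°  [vertical angles at M]
3. ∠FKN = 70°  [△FMK]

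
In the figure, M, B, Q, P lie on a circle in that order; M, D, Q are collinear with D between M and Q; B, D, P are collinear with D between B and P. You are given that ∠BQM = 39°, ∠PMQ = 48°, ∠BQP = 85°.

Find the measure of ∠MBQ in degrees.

∠MBQ = 94°

1. ∠PBQ = 48°  [same arc QP]
2. ∠BPQ = 47°  [△BQP]
3. ∠BMQ = 47°  [same arc BQ]
4. ∠MBQ = 94°  [△MBQ]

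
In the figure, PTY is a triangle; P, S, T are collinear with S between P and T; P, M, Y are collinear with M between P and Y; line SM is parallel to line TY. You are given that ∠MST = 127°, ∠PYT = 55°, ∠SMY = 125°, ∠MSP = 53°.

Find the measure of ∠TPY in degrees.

1. ∠PMS = 55°  [SM∥TY, corresponding at M]
2. ∠MPS = 72°  [△PSM]
3. ∠TPY = 72°  [S on PT, M on PY]

∠TPY = 72°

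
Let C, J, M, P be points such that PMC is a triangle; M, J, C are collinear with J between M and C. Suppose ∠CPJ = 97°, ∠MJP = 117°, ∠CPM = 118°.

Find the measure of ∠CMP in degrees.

∠CMP = 42°

1. ∠CJP = 63°  [linear pair at J on MC]
2. ∠JCP = 20°  [△PJC]
3. ∠MCP = 20°  [J on ray CM]
4. ∠CMP = 42°  [△PMC]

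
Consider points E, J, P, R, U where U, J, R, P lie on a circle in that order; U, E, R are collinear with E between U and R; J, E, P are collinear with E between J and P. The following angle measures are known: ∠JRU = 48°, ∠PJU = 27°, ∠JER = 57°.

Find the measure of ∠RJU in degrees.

∠RJU = 102°

1. ∠JPU = 48°  [same arc UJ]
2. ∠PRU = 27°  [same arc UP]
3. ∠PEU = 57°  [vertical angles at E]
4. ∠PUR = 75°  [△UEP]
5. ∠RPU = 78°  [△URP]
6. ∠RJU = 102°  [cyclic UJRP, opposite ∠J+∠P]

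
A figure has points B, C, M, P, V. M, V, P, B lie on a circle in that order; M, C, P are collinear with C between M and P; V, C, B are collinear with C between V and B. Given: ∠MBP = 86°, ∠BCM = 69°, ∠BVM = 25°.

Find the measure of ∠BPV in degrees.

∠BPV = 67°

1. ∠BCP = 111°  [linear pair at C on MP]
2. ∠BPM = 25°  [same arc MB]
3. ∠PBV = 44°  [△PCB]
4. ∠BMP = 69°  [△MPB]
5. ∠BVP = 69°  [same arc PB]
6. ∠BPV = 67°  [△VPB]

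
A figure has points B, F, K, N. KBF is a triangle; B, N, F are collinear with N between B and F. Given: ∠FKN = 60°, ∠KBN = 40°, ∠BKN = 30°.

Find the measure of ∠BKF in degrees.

∠BKF = 90°

1. ∠BNK = 110°  [△KBN]
2. ∠FBK = 40°  [N on ray BF]
3. ∠FNK = 70°  [linear pair at N on BF]
4. ∠KFN = 50°  [△KNF]
5. ∠BFK = 50°  [N on ray FB]
6. ∠BKF = 90°  [△KBF]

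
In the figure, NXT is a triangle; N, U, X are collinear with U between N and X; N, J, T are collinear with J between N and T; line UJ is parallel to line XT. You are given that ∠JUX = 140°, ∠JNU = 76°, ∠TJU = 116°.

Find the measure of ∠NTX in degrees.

1. ∠JUN = 40°  [linear pair at U on NX]
2. ∠NJU = 64°  [△NUJ]
3. ∠NTX = 64°  [UJ∥XT, corresponding at J]

∠NTX = 64°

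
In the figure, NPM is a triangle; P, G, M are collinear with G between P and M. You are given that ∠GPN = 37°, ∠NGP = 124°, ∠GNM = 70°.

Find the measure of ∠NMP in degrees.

1. ∠MGN = 56°  [linear pair at G on PM]
2. ∠GMN = 54°  [△NGM]
3. ∠NMP = 54°  [G on ray MP]

∠NMP = 54°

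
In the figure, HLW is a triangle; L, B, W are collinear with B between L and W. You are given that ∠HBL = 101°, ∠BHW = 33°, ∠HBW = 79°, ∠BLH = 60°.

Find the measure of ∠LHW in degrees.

∠LHW = 52°

1. ∠BWH = 68°  [△HBW]
2. ∠HLW = 60°  [B on ray LW]
3. ∠HWL = 68°  [B on ray WL]
4. ∠LHW = 52°  [△HLW]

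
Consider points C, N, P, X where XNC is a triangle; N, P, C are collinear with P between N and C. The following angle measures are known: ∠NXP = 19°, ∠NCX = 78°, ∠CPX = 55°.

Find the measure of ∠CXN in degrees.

∠CXN = 66°

1. ∠NPX = 125°  [linear pair at P on NC]
2. ∠PNX = 36°  [△XNP]
3. ∠CNX = 36°  [P on ray NC]
4. ∠CXN = 66°  [△XNC]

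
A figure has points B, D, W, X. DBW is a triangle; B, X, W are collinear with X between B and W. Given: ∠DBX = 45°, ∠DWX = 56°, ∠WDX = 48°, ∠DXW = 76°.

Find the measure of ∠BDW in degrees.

1. ∠DBW = 45°  [X on ray BW]
2. ∠BWD = 56°  [X on ray WB]
3. ∠BDW = 79°  [△DBW]

∠BDW = 79°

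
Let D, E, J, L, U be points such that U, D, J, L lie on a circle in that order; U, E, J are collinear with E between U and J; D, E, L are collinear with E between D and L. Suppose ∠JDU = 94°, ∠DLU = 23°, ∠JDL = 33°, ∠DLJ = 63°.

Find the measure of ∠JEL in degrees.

∠JEL = 56°

1. ∠JLU = 86°  [cyclic UDJL, opposite ∠D+∠L]
2. ∠JUL = 33°  [same arc JL]
3. ∠LJU = 61°  [△UJL]
4. ∠JEL = 56°  [△JEL]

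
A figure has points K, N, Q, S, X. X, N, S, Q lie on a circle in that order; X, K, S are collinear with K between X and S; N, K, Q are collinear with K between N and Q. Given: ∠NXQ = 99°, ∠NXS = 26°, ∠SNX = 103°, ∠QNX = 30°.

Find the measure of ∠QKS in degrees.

1. ∠NQS = 26°  [same arc NS]
2. ∠QSX = 30°  [same arc XQ]
3. ∠QKS = 124°  [△SKQ]

∠QKS = 124°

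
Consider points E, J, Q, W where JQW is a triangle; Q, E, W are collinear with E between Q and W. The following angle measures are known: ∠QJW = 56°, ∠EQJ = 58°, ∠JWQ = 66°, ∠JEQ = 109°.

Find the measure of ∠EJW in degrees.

1. ∠EWJ = 66°  [E on ray WQ]
2. ∠JEW = 71°  [linear pair at E on QW]
3. ∠EJW = 43°  [△JEW]

∠EJW = 43°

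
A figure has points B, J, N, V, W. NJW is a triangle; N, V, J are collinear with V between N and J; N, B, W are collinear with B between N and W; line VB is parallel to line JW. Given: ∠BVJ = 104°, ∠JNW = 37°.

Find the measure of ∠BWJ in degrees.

1. ∠BVN = 76°  [linear pair at V on NJ]
2. ∠BNV = 37°  [V on NJ, B on NW]
3. ∠NBV = 67°  [△NVB]
4. ∠VBW = 113°  [linear pair at B on NW]
5. ∠BWJ = 67°  [VB∥JW, co-interior at W–B]

∠BWJ = 67°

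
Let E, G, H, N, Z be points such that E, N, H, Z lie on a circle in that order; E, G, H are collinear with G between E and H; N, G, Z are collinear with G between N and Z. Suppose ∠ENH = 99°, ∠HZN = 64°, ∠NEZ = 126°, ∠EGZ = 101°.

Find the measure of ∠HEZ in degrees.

∠HEZ = 62°

1. ∠NHZ = 54°  [cyclic ENHZ, opposite ∠E+∠H]
2. ∠HNZ = 62°  [△NHZ]
3. ∠HEZ = 62°  [same arc HZ]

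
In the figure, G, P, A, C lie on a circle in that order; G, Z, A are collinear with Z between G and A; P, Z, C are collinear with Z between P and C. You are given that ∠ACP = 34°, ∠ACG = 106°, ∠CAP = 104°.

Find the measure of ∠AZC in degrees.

1. ∠APC = 42°  [△PAC]
2. ∠AGC = 42°  [same arc AC]
3. ∠CAG = 32°  [△GAC]
4. ∠AZC = 114°  [△AZC]

∠AZC = 114°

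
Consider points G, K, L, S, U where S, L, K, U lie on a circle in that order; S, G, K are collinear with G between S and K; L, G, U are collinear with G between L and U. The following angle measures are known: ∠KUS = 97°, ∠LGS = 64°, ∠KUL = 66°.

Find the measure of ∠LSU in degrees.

∠LSU = 99°

1. ∠KLS = 83°  [cyclic SLKU, opposite ∠L+∠U]
2. ∠KSL = 66°  [same arc LK]
3. ∠LKS = 31°  [△SLK]
4. ∠SLU = 50°  [△SGL]
5. ∠LUS = 31°  [same arc SL]
6. ∠LSU = 99°  [△SLU]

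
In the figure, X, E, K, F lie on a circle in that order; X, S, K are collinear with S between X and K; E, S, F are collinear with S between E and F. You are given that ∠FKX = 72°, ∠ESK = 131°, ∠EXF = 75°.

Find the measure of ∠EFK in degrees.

∠EFK = 59°

1. ∠FEX = 72°  [same arc XF]
2. ∠ESX = 49°  [linear pair at S on XK]
3. ∠EXK = 59°  [△XSE]
4. ∠EFK = 59°  [same arc EK]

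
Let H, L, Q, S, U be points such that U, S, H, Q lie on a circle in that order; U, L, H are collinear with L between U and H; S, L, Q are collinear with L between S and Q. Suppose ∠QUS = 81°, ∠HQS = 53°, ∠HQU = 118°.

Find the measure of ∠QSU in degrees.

1. ∠HUS = 53°  [same arc SH]
2. ∠HSU = 62°  [cyclic USHQ, opposite ∠S+∠Q]
3. ∠SHU = 65°  [△USH]
4. ∠SQU = 65°  [same arc US]
5. ∠QSU = 34°  [△USQ]

∠QSU = 34°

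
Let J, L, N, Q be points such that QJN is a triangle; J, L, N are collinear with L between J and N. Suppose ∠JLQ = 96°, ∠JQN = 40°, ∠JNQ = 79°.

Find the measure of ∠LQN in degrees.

∠LQN = 17°

1. ∠NLQ = 84°  [linear pair at L on JN]
2. ∠LNQ = 79°  [L on ray NJ]
3. ∠LQN = 17°  [△QLN]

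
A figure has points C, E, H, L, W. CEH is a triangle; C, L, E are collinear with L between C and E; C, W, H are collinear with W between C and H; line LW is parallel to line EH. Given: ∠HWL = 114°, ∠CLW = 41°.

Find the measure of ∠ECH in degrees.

∠ECH = 73°

1. ∠CWL = 66°  [linear pair at W on CH]
2. ∠LCW = 73°  [△CLW]
3. ∠ECH = 73°  [L on CE, W on CH]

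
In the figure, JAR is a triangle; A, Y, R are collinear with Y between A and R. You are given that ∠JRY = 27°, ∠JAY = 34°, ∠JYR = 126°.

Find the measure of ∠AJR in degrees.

∠AJR = 119°

1. ∠ARJ = 27°  [Y on ray RA]
2. ∠JAR = 34°  [Y on ray AR]
3. ∠AJR = 119°  [△JAR]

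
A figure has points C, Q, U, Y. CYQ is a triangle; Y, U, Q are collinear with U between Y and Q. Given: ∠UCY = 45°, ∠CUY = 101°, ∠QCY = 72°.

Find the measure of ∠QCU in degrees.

∠QCU = 27°

1. ∠CYU = 34°  [△CYU]
2. ∠CUQ = 79°  [linear pair at U on YQ]
3. ∠CYQ = 34°  [U on ray YQ]
4. ∠CQY = 74°  [△CYQ]
5. ∠CQU = 74°  [U on ray QY]
6. ∠QCU = 27°  [△CUQ]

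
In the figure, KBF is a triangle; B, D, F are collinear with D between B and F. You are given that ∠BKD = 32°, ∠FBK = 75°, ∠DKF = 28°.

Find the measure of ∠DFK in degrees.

1. ∠DBK = 75°  [D on ray BF]
2. ∠BDK = 73°  [△KBD]
3. ∠FDK = 107°  [linear pair at D on BF]
4. ∠DFK = 45°  [△KDF]

∠DFK = 45°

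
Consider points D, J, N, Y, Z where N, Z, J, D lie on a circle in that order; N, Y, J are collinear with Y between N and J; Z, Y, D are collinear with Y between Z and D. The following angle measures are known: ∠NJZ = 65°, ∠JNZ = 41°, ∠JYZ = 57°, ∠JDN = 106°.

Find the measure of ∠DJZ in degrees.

∠DJZ = 81°

1. ∠DZJ = 58°  [△ZYJ]
2. ∠JDZ = 41°  [same arc ZJ]
3. ∠DJZ = 81°  [△ZJD]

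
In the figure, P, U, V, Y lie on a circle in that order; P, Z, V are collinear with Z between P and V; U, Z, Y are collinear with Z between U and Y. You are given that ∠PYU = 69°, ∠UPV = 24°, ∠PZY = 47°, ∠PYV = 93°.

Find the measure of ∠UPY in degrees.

1. ∠PVU = 69°  [same arc PU]
2. ∠UYV = 24°  [same arc UV]
3. ∠UZV = 47°  [vertical angles at Z]
4. ∠VUY = 64°  [△UZV]
5. ∠UVY = 92°  [△UVY]
6. ∠UPY = 88°  [cyclic PUVY, opposite ∠P+∠V]

∠UPY = 88°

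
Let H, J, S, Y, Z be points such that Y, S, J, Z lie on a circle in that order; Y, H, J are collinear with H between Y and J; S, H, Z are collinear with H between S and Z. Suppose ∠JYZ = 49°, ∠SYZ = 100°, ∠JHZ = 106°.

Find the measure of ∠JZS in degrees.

1. ∠JSZ = 49°  [same arc JZ]
2. ∠SJZ = 80°  [cyclic YSJZ, opposite ∠Y+∠J]
3. ∠JZS = 51°  [△SJZ]

∠JZS = 51°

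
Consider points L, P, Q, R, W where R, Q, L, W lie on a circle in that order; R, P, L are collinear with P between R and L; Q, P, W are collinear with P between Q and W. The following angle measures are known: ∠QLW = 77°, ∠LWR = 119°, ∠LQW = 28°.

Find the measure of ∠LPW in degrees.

1. ∠LWQ = 75°  [△QLW]
2. ∠LRW = 28°  [same arc LW]
3. ∠RLW = 33°  [△RLW]
4. ∠LPW = 72°  [△LPW]

∠LPW = 72°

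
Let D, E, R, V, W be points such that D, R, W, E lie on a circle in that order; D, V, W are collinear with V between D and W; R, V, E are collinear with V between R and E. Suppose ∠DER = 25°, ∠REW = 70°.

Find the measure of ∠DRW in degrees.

1. ∠DWR = 25°  [same arc DR]
2. ∠RDW = 70°  [same arc RW]
3. ∠DRW = 85°  [△DRW]

∠DRW = 85°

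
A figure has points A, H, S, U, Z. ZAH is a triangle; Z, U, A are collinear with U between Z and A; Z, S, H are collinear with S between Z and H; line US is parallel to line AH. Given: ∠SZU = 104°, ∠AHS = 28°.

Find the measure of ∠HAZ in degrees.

∠HAZ = 48°

1. ∠AZH = 104°  [U on ZA, S on ZH]
2. ∠AHZ = 28°  [S on ray HZ]
3. ∠HAZ = 48°  [△ZAH]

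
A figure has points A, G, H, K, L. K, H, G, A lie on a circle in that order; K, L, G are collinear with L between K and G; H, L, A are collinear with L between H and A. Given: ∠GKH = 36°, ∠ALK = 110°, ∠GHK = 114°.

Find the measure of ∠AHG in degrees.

∠AHG = 40°

1. ∠HGK = 30°  [△KHG]
2. ∠GLH = 110°  [vertical angles at L]
3. ∠AHG = 40°  [△HLG]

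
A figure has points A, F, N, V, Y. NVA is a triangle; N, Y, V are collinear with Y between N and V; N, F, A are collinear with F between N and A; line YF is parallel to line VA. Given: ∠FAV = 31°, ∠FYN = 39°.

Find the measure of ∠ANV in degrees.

∠ANV = 110°

1. ∠NAV = 31°  [F on ray AN]
2. ∠AVN = 39°  [YF∥VA, corresponding at Y]
3. ∠ANV = 110°  [△NVA]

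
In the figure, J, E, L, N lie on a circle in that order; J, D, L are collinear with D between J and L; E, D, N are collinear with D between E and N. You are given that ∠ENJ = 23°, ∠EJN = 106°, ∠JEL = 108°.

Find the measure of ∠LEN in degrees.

∠LEN = 57°

1. ∠JEN = 51°  [△JEN]
2. ∠JNL = 72°  [cyclic JELN, opposite ∠E+∠N]
3. ∠JLN = 51°  [same arc JN]
4. ∠LJN = 57°  [△JLN]
5. ∠LEN = 57°  [same arc LN]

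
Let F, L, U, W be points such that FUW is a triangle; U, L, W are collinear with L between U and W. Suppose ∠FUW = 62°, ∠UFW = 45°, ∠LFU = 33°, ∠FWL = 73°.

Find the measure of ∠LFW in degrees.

∠LFW = 12°

1. ∠FUL = 62°  [L on ray UW]
2. ∠FLU = 85°  [△FUL]
3. ∠FLW = 95°  [linear pair at L on UW]
4. ∠LFW = 12°  [△FLW]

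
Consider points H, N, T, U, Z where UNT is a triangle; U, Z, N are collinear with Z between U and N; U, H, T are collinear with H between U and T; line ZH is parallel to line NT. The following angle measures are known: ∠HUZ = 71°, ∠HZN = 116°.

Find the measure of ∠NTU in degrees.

∠NTU = 45°

1. ∠HZU = 64°  [linear pair at Z on UN]
2. ∠UHZ = 45°  [△UZH]
3. ∠NTU = 45°  [ZH∥NT, corresponding at H]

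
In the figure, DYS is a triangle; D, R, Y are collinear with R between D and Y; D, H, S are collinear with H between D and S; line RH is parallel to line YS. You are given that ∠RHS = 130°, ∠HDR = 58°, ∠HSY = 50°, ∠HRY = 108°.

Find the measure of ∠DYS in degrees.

∠DYS = 72°

1. ∠DHR = 50°  [linear pair at H on DS]
2. ∠DRH = 72°  [△DRH]
3. ∠DYS = 72°  [RH∥YS, corresponding at R]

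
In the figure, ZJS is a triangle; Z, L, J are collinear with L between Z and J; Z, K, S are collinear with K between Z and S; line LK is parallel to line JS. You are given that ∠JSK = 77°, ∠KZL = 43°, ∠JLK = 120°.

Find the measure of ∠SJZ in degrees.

∠SJZ = 60°

1. ∠JSZ = 77°  [K on ray SZ]
2. ∠JZS = 43°  [L on ZJ, K on ZS]
3. ∠SJZ = 60°  [△ZJS]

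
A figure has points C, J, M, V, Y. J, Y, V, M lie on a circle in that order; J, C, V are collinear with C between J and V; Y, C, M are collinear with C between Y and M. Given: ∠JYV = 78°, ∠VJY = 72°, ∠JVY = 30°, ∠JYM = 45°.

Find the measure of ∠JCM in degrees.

∠JCM = 117°

1. ∠JMV = 102°  [cyclic JYVM, opposite ∠Y+∠M]
2. ∠JMY = 30°  [same arc JY]
3. ∠JVM = 45°  [same arc JM]
4. ∠MJV = 33°  [△JVM]
5. ∠JCM = 117°  [△JCM]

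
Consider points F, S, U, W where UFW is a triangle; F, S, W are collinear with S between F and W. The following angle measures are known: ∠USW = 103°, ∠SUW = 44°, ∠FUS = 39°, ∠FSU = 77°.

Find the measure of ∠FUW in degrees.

∠FUW = 83°

1. ∠SWU = 33°  [△USW]
2. ∠SFU = 64°  [△UFS]
3. ∠FWU = 33°  [S on ray WF]
4. ∠UFW = 64°  [S on ray FW]
5. ∠FUW = 83°  [△UFW]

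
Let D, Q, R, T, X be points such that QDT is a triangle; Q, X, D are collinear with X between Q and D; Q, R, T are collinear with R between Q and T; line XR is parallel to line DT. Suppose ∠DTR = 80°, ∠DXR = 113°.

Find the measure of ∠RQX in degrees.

∠RQX = 33°

1. ∠DTQ = 80°  [R on ray TQ]
2. ∠QXR = 67°  [linear pair at X on QD]
3. ∠QRX = 80°  [XR∥DT, corresponding at R]
4. ∠RQX = 33°  [△QXR]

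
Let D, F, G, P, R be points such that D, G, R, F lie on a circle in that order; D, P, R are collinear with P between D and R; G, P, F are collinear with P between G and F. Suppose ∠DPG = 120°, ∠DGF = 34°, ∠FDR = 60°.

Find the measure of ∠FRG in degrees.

1. ∠FPR = 120°  [vertical angles at P]
2. ∠DRF = 34°  [same arc DF]
3. ∠FGR = 60°  [same arc RF]
4. ∠GFR = 26°  [△RPF]
5. ∠FRG = 94°  [△GRF]

∠FRG = 94°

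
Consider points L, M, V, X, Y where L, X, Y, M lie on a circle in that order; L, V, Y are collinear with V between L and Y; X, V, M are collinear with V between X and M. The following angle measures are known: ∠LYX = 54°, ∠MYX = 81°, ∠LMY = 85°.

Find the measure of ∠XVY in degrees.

∠XVY = 58°

1. ∠LMX = 54°  [same arc LX]
2. ∠MLX = 99°  [cyclic LXYM, opposite ∠L+∠Y]
3. ∠LXY = 95°  [cyclic LXYM, opposite ∠X+∠M]
4. ∠LXM = 27°  [△LXM]
5. ∠XLY = 31°  [△LXY]
6. ∠LVX = 122°  [△LVX]
7. ∠XVY = 58°  [linear pair at V on LY]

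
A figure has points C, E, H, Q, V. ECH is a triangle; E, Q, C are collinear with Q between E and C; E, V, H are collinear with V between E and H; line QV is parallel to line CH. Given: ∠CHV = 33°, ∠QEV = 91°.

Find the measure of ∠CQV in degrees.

∠CQV = 124°

1. ∠CHE = 33°  [V on ray HE]
2. ∠CEH = 91°  [Q on EC, V on EH]
3. ∠ECH = 56°  [△ECH]
4. ∠EQV = 56°  [QV∥CH, corresponding at Q]
5. ∠CQV = 124°  [linear pair at Q on EC]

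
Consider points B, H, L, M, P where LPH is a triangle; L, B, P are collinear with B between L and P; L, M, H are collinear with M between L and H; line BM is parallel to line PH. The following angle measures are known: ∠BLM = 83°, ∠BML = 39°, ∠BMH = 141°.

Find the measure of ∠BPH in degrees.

1. ∠LBM = 58°  [△LBM]
2. ∠MBP = 122°  [linear pair at B on LP]
3. ∠BPH = 58°  [BM∥PH, co-interior at P–B]

∠BPH = 58°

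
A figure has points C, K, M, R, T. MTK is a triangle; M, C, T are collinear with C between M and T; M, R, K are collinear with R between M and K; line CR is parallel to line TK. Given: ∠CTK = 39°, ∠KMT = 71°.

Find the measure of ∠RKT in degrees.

1. ∠KTM = 39°  [C on ray TM]
2. ∠MKT = 70°  [△MTK]
3. ∠RKT = 70°  [R on ray KM]

∠RKT = 70°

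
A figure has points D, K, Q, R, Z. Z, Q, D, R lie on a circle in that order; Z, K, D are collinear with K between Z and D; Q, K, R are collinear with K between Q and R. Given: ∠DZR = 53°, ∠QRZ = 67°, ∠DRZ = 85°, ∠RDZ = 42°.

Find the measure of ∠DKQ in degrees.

∠DKQ = 60°

1. ∠DQR = 53°  [same arc DR]
2. ∠QDZ = 67°  [same arc ZQ]
3. ∠DKQ = 60°  [△QKD]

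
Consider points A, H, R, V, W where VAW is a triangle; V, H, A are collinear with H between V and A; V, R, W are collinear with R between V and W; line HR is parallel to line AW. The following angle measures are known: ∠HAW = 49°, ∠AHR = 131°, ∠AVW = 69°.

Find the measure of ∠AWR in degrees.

∠AWR = 62°

1. ∠VAW = 49°  [H on ray AV]
2. ∠AWV = 62°  [△VAW]
3. ∠AWR = 62°  [R on ray WV]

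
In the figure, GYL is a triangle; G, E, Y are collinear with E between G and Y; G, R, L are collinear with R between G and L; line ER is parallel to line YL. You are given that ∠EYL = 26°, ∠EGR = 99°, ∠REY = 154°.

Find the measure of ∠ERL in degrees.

∠ERL = 125°

1. ∠GER = 26°  [linear pair at E on GY]
2. ∠ERG = 55°  [△GER]
3. ∠ERL = 125°  [linear pair at R on GL]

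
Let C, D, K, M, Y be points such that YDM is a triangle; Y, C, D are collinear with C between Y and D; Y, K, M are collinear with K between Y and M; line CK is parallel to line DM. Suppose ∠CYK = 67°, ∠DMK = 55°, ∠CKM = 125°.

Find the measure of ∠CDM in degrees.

1. ∠DYM = 67°  [C on YD, K on YM]
2. ∠DMY = 55°  [K on ray MY]
3. ∠MDY = 58°  [△YDM]
4. ∠CDM = 58°  [C on ray DY]

∠CDM = 58°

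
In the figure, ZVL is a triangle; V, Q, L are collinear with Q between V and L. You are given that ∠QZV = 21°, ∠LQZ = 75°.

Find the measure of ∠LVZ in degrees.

1. ∠VQZ = 105°  [linear pair at Q on VL]
2. ∠QVZ = 54°  [△ZVQ]
3. ∠LVZ = 54°  [Q on ray VL]

∠LVZ = 54°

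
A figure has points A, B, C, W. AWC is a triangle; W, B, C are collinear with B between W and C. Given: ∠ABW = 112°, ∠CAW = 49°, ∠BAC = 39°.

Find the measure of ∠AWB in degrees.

1. ∠ABC = 68°  [linear pair at B on WC]
2. ∠ACB = 73°  [△ABC]
3. ∠ACW = 73°  [B on ray CW]
4. ∠AWC = 58°  [△AWC]
5. ∠AWB = 58°  [B on ray WC]

∠AWB = 58°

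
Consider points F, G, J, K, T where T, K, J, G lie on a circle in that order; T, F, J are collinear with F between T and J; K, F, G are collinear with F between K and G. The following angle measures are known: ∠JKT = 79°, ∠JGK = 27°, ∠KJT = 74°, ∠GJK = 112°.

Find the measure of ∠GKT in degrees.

∠GKT = 38°

1. ∠KGT = 74°  [same arc TK]
2. ∠GTK = 68°  [cyclic TKJG, opposite ∠T+∠J]
3. ∠GKT = 38°  [△TKG]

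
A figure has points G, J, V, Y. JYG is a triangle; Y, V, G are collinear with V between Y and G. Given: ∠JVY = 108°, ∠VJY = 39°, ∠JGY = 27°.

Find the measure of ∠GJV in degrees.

∠GJV = 81°

1. ∠GVJ = 72°  [linear pair at V on YG]
2. ∠JGV = 27°  [V on ray GY]
3. ∠GJV = 81°  [△JVG]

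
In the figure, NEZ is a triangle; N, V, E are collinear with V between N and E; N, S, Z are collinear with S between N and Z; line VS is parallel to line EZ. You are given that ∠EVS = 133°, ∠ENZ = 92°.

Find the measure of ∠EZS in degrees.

1. ∠NVS = 47°  [linear pair at V on NE]
2. ∠SNV = 92°  [V on NE, S on NZ]
3. ∠NSV = 41°  [△NVS]
4. ∠VSZ = 139°  [linear pair at S on NZ]
5. ∠EZS = 41°  [VS∥EZ, co-interior at Z–S]

∠EZS = 41°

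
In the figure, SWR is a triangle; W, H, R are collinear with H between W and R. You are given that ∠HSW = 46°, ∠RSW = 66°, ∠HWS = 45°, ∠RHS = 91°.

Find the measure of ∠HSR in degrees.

1. ∠RWS = 45°  [H on ray WR]
2. ∠SRW = 69°  [△SWR]
3. ∠HRS = 69°  [H on ray RW]
4. ∠HSR = 20°  [△SHR]

∠HSR = 20°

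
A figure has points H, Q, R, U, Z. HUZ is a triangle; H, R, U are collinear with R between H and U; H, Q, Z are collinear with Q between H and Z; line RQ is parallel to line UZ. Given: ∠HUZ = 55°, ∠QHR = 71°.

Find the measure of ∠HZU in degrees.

1. ∠HRQ = 55°  [RQ∥UZ, corresponding at R]
2. ∠HQR = 54°  [△HRQ]
3. ∠HZU = 54°  [RQ∥UZ, corresponding at Q]

∠HZU = 54°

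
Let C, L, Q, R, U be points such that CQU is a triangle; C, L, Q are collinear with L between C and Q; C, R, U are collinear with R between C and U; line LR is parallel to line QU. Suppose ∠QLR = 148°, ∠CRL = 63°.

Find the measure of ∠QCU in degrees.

1. ∠CLR = 32°  [linear pair at L on CQ]
2. ∠LCR = 85°  [△CLR]
3. ∠QCU = 85°  [L on CQ, R on CU]

∠QCU = 85°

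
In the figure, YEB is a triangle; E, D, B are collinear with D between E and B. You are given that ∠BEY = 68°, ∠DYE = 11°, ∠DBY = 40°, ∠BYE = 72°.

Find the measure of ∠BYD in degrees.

∠BYD = 61°

1. ∠DEY = 68°  [D on ray EB]
2. ∠EDY = 101°  [△YED]
3. ∠BDY = 79°  [linear pair at D on EB]
4. ∠BYD = 61°  [△YDB]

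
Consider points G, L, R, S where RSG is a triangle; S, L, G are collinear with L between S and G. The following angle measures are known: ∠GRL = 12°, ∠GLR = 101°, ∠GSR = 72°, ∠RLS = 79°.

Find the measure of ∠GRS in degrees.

1. ∠LGR = 67°  [△RLG]
2. ∠RGS = 67°  [L on ray GS]
3. ∠GRS = 41°  [△RSG]

∠GRS = 41°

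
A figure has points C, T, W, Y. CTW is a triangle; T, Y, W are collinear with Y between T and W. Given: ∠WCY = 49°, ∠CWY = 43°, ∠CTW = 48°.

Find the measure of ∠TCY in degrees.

∠TCY = 40°

1. ∠CYW = 88°  [△CYW]
2. ∠CTY = 48°  [Y on ray TW]
3. ∠CYT = 92°  [linear pair at Y on TW]
4. ∠TCY = 40°  [△CTY]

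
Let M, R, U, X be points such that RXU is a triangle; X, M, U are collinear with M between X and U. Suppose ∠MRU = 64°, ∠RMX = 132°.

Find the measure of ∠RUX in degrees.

∠RUX = 68°

1. ∠RMU = 48°  [linear pair at M on XU]
2. ∠MUR = 68°  [△RMU]
3. ∠RUX = 68°  [M on ray UX]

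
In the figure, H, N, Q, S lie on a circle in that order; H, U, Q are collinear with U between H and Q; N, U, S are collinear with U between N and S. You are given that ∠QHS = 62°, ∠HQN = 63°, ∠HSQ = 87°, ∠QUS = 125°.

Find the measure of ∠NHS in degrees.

1. ∠HQS = 31°  [△HQS]
2. ∠HSN = 63°  [same arc HN]
3. ∠HNS = 31°  [same arc HS]
4. ∠NHS = 86°  [△HNS]

∠NHS = 86°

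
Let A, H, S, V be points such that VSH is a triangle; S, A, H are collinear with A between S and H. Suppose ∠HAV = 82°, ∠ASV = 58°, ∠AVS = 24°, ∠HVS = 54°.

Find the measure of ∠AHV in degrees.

∠AHV = 68°

1. ∠HSV = 58°  [A on ray SH]
2. ∠SHV = 68°  [△VSH]
3. ∠AHV = 68°  [A on ray HS]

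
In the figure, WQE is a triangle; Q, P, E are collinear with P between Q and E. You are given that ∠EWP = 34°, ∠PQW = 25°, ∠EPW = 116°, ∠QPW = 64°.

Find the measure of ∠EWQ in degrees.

1. ∠PEW = 30°  [△WPE]
2. ∠EQW = 25°  [P on ray QE]
3. ∠QEW = 30°  [P on ray EQ]
4. ∠EWQ = 125°  [△WQE]

∠EWQ = 125°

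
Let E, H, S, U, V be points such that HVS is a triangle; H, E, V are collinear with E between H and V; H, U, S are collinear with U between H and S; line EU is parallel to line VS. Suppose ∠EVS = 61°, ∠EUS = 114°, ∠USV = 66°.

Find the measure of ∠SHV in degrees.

∠SHV = 53°

1. ∠HVS = 61°  [E on ray VH]
2. ∠HSV = 66°  [U on ray SH]
3. ∠SHV = 53°  [△HVS]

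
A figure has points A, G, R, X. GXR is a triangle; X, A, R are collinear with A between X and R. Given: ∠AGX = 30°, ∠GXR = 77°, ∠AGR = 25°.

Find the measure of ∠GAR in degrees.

1. ∠AXG = 77°  [A on ray XR]
2. ∠GAX = 73°  [△GXA]
3. ∠GAR = 107°  [linear pair at A on XR]

∠GAR = 107°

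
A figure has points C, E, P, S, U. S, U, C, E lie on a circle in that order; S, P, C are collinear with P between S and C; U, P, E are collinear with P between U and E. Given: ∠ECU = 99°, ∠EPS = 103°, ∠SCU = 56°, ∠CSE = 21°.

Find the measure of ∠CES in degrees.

∠CES = 116°

1. ∠ESU = 81°  [cyclic SUCE, opposite ∠S+∠C]
2. ∠SEU = 56°  [△SPE]
3. ∠EUS = 43°  [△SUE]
4. ∠ECS = 43°  [same arc SE]
5. ∠CES = 116°  [△SCE]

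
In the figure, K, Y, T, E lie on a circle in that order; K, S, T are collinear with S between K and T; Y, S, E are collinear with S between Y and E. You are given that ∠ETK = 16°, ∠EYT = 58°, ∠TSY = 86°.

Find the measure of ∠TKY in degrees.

1. ∠EYK = 16°  [same arc KE]
2. ∠KSY = 94°  [linear pair at S on KT]
3. ∠TKY = 70°  [△KSY]

∠TKY = 70°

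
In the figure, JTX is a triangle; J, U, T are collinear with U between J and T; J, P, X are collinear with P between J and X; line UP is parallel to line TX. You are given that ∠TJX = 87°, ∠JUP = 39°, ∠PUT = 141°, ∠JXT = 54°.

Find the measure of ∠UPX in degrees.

∠UPX = 126°

1. ∠PJU = 87°  [U on JT, P on JX]
2. ∠JPU = 54°  [△JUP]
3. ∠UPX = 126°  [linear pair at P on JX]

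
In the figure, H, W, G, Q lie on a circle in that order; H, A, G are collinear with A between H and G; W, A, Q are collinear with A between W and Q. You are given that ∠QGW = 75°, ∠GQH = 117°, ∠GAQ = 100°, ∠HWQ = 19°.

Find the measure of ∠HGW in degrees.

1. ∠GWH = 63°  [cyclic HWGQ, opposite ∠W+∠Q]
2. ∠HAW = 100°  [vertical angles at A]
3. ∠GHW = 61°  [△HAW]
4. ∠HGW = 56°  [△HWG]

∠HGW = 56°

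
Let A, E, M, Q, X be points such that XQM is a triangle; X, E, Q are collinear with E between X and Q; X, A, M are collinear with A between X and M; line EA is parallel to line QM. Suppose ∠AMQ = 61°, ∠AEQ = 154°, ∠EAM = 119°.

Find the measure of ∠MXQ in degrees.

1. ∠AEX = 26°  [linear pair at E on XQ]
2. ∠EAX = 61°  [linear pair at A on XM]
3. ∠AXE = 93°  [△XEA]
4. ∠MXQ = 93°  [E on XQ, A on XM]

∠MXQ = 93°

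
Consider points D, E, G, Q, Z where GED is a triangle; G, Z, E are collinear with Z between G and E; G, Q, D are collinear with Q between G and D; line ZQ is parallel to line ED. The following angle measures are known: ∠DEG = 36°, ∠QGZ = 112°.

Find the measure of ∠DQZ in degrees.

∠DQZ = 148°

1. ∠GZQ = 36°  [ZQ∥ED, corresponding at Z]
2. ∠GQZ = 32°  [△GZQ]
3. ∠DQZ = 148°  [linear pair at Q on GD]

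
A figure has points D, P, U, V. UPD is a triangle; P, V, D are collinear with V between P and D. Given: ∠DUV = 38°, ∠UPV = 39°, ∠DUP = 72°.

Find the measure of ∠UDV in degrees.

∠UDV = 69°

1. ∠DPU = 39°  [V on ray PD]
2. ∠PDU = 69°  [△UPD]
3. ∠UDV = 69°  [V on ray DP]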